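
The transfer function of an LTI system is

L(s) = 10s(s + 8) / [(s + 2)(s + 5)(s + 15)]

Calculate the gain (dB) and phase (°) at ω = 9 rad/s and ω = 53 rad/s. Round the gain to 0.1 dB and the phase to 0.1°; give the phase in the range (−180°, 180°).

ω = 9: -3.7 dB, -31.0°; ω = 53: -14.8 dB, -75.2°

At s = jω = j9:
zero (s+8): 8 + j9 → |·| = √(8²+9²) = √145 ≈ 12.042, ∠ = arctan(9/8) ≈ 48.37°
zero at origin: s = j9 → |·| = 9, ∠ = 90.00°
pole (s+2): 2 + j9 → |·| = √(2²+9²) = √85 ≈ 9.2195, ∠ = arctan(9/2) ≈ 77.47°
pole (s+5): 5 + j9 → |·| = √(5²+9²) = √106 ≈ 10.296, ∠ = arctan(9/5) ≈ 60.95°
pole (s+15): 15 + j9 → |·| = √(15²+9²) = √306 ≈ 17.493, ∠ = arctan(9/15) ≈ 30.96°
|L| = 10 · 108.38 / 1660.5 ≈ 0.65269
Gain = 20 log₁₀(0.65269) ≈ -3.71 dB
∠L = 138.37° − 169.38° = -31.01°

At s = jω = j53:
zero (s+8): 8 + j53 → |·| = √(8²+53²) = √2873 ≈ 53.6, ∠ = arctan(53/8) ≈ 81.42°
zero at origin: s = j53 → |·| = 53, ∠ = 90.00°
pole (s+2): 2 + j53 → |·| = √(2²+53²) = √2813 ≈ 53.038, ∠ = arctan(53/2) ≈ 87.84°
pole (s+5): 5 + j53 → |·| = √(5²+53²) = √2834 ≈ 53.235, ∠ = arctan(53/5) ≈ 84.61°
pole (s+15): 15 + j53 → |·| = √(15²+53²) = √3034 ≈ 55.082, ∠ = arctan(53/15) ≈ 74.20°
|L| = 10 · 2840.8 / 1.5552e+05 ≈ 0.18266
Gain = 20 log₁₀(0.18266) ≈ -14.77 dB
∠L = 171.42° − 246.65° = -75.23°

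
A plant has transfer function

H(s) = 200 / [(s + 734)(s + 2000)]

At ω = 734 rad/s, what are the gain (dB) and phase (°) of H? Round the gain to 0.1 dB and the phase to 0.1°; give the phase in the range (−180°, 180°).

-80.9 dB, -65.2°

At s = jω = j734:
pole (s+734): 734 + j734 → |·| = √(734²+734²) = √1077512 ≈ 1038, ∠ = arctan(734/734) ≈ 45.00°
pole (s+2000): 2000 + j734 → |·| = √(2000²+734²) = √4538756 ≈ 2130.4, ∠ = arctan(734/2000) ≈ 20.15°
|H| = 200 / 2.2114e+06 ≈ 9.044e-05
Gain = 20 log₁₀(9.044e-05) ≈ -80.87 dB
∠H = 0.00° − 65.15° = -65.15°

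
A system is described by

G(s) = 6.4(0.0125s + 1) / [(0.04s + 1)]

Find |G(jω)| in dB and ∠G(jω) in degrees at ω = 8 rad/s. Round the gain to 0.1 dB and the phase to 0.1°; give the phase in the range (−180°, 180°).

At ω = 8 rad/s:
zero (1 + j8·0.0125) = 1 + j0.1 → |·| ≈ 1.005, ∠ ≈ 5.71°
pole (1 + j8·0.04) = 1 + j0.32 → |·| ≈ 1.05, ∠ ≈ 17.74°
|G| = 6.4 · 1.005 / (1.05) ≈ 6.1257
Gain = 20 log₁₀(6.1257) ≈ 15.74 dB
∠G = (5.71°) − (17.74°) = -12.03°

15.7 dB, -12.0°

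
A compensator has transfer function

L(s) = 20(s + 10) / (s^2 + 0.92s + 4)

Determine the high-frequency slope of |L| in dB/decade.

Each pole contributes −20 dB/decade at high frequency; each zero contributes +20 dB/decade.
Net: 1 zero(s) − 2 pole(s) → -20 dB/decade.

-20 dB/decade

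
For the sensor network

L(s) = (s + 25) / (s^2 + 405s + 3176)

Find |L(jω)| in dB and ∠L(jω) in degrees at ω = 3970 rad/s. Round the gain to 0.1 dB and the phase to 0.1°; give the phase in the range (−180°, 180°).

Substitute s = j3970:
Numerator: (j3970) + 25 = 25 + j3970
Denominator: (j3970)^2 + 405(j3970) + 3176 = -15757724 + j1607850
|N| = √(25² + 3970²) ≈ 3970.1, ∠N ≈ 89.64°
|D| = √(15757724² + 1607850²) ≈ 1.584e+07, ∠D ≈ 174.17°
|L| = 3970.1 / 1.584e+07 ≈ 0.00025064
Gain = 20 log₁₀(0.00025064) ≈ -72.02 dB
∠L = 89.64° − 174.17° = -84.53°

-72.0 dB, -84.5°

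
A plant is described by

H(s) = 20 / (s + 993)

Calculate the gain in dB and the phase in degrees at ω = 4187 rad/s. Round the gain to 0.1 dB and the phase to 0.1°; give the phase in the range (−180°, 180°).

At s = jω = j4187:
pole (s+993): 993 + j4187 → |·| = √(993²+4187²) = √18517018 ≈ 4303.1, ∠ = arctan(4187/993) ≈ 76.66°
|H| = 20 / 4303.1 ≈ 0.0046478
Gain = 20 log₁₀(0.0046478) ≈ -46.66 dB
∠H = 0.00° − 76.66° = -76.66°

-46.7 dB, -76.7°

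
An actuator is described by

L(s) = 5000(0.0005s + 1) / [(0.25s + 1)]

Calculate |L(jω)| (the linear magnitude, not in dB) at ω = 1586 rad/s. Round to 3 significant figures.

At ω = 1586 rad/s:
zero (1 + j1586·0.0005) = 1 + j0.793 → |·| ≈ 1.2763, ∠ ≈ 38.41°
pole (1 + j1586·0.25) = 1 + j396.5 → |·| ≈ 396.5, ∠ ≈ 89.86°
|L| = 5000 · 1.2763 / (396.5) ≈ 16.095

16.1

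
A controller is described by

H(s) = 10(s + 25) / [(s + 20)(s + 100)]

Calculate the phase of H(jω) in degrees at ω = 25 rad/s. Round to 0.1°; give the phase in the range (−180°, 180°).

At s = jω = j25:
zero (s+25): 25 + j25 → |·| = √(25²+25²) = √1250 ≈ 35.355, ∠ = arctan(25/25) ≈ 45.00°
pole (s+20): 20 + j25 → |·| = √(20²+25²) = √1025 ≈ 32.016, ∠ = arctan(25/20) ≈ 51.34°
pole (s+100): 100 + j25 → |·| = √(100²+25²) = √10625 ≈ 103.08, ∠ = arctan(25/100) ≈ 14.04°
∠H = 45.00° − 65.38° = -20.38°

-20.4°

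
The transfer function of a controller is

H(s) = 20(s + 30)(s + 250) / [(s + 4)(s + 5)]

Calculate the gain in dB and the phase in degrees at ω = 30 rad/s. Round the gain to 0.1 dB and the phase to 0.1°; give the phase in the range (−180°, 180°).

47.3 dB, -111.1°

At s = jω = j30:
zero (s+30): 30 + j30 → |·| = √(30²+30²) = √1800 ≈ 42.426, ∠ = arctan(30/30) ≈ 45.00°
zero (s+250): 250 + j30 → |·| = √(250²+30²) = √63400 ≈ 251.79, ∠ = arctan(30/250) ≈ 6.84°
pole (s+4): 4 + j30 → |·| = √(4²+30²) = √916 ≈ 30.265, ∠ = arctan(30/4) ≈ 82.41°
pole (s+5): 5 + j30 → |·| = √(5²+30²) = √925 ≈ 30.414, ∠ = arctan(30/5) ≈ 80.54°
|H| = 20 · 10682 / 920.48 ≈ 232.1
Gain = 20 log₁₀(232.1) ≈ 47.31 dB
∠H = 51.84° − 162.95° = -111.11°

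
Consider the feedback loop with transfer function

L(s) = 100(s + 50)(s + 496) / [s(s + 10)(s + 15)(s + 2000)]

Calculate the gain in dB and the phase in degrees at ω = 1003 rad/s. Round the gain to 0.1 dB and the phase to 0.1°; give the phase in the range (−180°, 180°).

At s = jω = j1003:
zero (s+50): 50 + j1003 → |·| = √(50²+1003²) = √1008509 ≈ 1004.2, ∠ = arctan(1003/50) ≈ 87.15°
zero (s+496): 496 + j1003 → |·| = √(496²+1003²) = √1252025 ≈ 1118.9, ∠ = arctan(1003/496) ≈ 63.69°
pole (s+10): 10 + j1003 → |·| = √(10²+1003²) = √1006109 ≈ 1003, ∠ = arctan(1003/10) ≈ 89.43°
pole (s+15): 15 + j1003 → |·| = √(15²+1003²) = √1006234 ≈ 1003.1, ∠ = arctan(1003/15) ≈ 89.14°
pole (s+2000): 2000 + j1003 → |·| = √(2000²+1003²) = √5006009 ≈ 2237.4, ∠ = arctan(1003/2000) ≈ 26.63°
pole at origin: |s| = 1003, ∠ = 90.00° (in denominator)
|L| = 100 · 1.1236e+06 / 2.2578e+12 ≈ 4.9765e-05
Gain = 20 log₁₀(4.9765e-05) ≈ -86.06 dB
∠L = 150.84° − 295.20° = -144.36°

-86.1 dB, -144.4°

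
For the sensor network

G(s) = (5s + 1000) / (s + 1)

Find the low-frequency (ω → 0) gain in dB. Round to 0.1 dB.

G(0) = 1000 / 1 = 1000
20 log₁₀(1000) ≈ 60.00 dB

60.0 dB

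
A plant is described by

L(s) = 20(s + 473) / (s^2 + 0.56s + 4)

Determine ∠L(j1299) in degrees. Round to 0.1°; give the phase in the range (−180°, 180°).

At s = jω = j1299:
zero (s+473): 473 + j1299 → |·| = √(473²+1299²) = √1911130 ≈ 1382.4, ∠ = arctan(1299/473) ≈ 69.99°
quadratic: (j1299)² + 0.56·j1299 + 4 = -1687397 + j727.44 → |·| ≈ 1.6874e+06, ∠ ≈ 179.98°
∠L = 69.99° − 179.98° = -109.99°

-110.0°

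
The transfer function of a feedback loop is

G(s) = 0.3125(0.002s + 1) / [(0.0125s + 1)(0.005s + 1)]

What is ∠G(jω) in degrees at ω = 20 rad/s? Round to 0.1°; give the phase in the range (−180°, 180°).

At ω = 20 rad/s:
zero (1 + j20·0.002) = 1 + j0.04 → |·| ≈ 1.0008, ∠ ≈ 2.29°
pole (1 + j20·0.0125) = 1 + j0.25 → |·| ≈ 1.0308, ∠ ≈ 14.04°
pole (1 + j20·0.005) = 1 + j0.1 → |·| ≈ 1.005, ∠ ≈ 5.71°
∠G = (2.29°) − (14.04° + 5.71°) = -17.46°

-17.5°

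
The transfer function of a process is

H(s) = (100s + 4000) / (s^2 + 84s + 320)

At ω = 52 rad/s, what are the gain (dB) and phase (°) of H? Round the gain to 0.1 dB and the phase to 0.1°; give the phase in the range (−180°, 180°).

Substitute s = j52:
Numerator: 100(j52) + 4000 = 4000 + j5200
Denominator: (j52)^2 + 84(j52) + 320 = -2384 + j4368
|N| = √(4000² + 5200²) ≈ 6560.5, ∠N ≈ 52.43°
|D| = √(2384² + 4368²) ≈ 4976.2, ∠D ≈ 118.63°
|H| = 6560.5 / 4976.2 ≈ 1.3184
Gain = 20 log₁₀(1.3184) ≈ 2.40 dB
∠H = 52.43° − 118.63° = -66.20°

2.4 dB, -66.2°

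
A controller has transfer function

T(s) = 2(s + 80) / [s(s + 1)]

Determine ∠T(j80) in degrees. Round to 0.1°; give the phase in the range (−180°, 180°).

At s = jω = j80:
zero (s+80): 80 + j80 → |·| = √(80²+80²) = √12800 ≈ 113.14, ∠ = arctan(80/80) ≈ 45.00°
pole (s+1): 1 + j80 → |·| = √(1²+80²) = √6401 ≈ 80.006, ∠ = arctan(80/1) ≈ 89.28°
pole at origin: |s| = 80, ∠ = 90.00° (in denominator)
∠T = 45.00° − 179.28° = -134.28°

-134.3°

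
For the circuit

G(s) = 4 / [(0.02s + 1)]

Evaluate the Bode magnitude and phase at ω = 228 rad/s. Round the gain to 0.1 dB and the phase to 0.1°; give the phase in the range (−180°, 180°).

-1.3 dB, -77.6°

At ω = 228 rad/s:
pole (1 + j228·0.02) = 1 + j4.56 → |·| ≈ 4.6684, ∠ ≈ 77.63°
|G| = 4 · 1 / (4.6684) ≈ 0.85682
Gain = 20 log₁₀(0.85682) ≈ -1.34 dB
∠G = (0°) − (77.63°) = -77.63°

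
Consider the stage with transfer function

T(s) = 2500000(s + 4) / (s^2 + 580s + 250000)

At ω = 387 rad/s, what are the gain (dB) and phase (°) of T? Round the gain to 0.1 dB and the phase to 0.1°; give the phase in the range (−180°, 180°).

At s = jω = j387:
zero (s+4): 4 + j387 → |·| = √(4²+387²) = √149785 ≈ 387.02, ∠ = arctan(387/4) ≈ 89.41°
quadratic: (j387)² + 580·j387 + 250000 = 100231 + j224460 → |·| ≈ 2.4582e+05, ∠ ≈ 65.94°
|T| = 2500000 · 387.02 / 2.4582e+05 ≈ 3936
Gain = 20 log₁₀(3936) ≈ 71.90 dB
∠T = 89.41° − 65.94° = 23.47°

71.9 dB, 23.5°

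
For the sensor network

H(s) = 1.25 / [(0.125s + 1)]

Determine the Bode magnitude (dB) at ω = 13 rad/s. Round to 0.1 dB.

At ω = 13 rad/s:
pole (1 + j13·0.125) = 1 + j1.625 → |·| ≈ 1.908, ∠ ≈ 58.39°
|H| = 1.25 · 1 / (1.908) ≈ 0.65514
Gain = 20 log₁₀(0.65514) ≈ -3.67 dB

-3.7 dB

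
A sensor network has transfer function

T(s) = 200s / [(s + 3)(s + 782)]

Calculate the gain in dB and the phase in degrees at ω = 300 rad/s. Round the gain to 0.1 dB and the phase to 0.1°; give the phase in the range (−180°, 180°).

-12.4 dB, -20.4°

At s = jω = j300:
zero at origin: s = j300 → |·| = 300, ∠ = 90.00°
pole (s+3): 3 + j300 → |·| = √(3²+300²) = √90009 ≈ 300.01, ∠ = arctan(300/3) ≈ 89.43°
pole (s+782): 782 + j300 → |·| = √(782²+300²) = √701524 ≈ 837.57, ∠ = arctan(300/782) ≈ 20.99°
|T| = 200 · 300 / 2.5128e+05 ≈ 0.23878
Gain = 20 log₁₀(0.23878) ≈ -12.44 dB
∠T = 90.00° − 110.42° = -20.42°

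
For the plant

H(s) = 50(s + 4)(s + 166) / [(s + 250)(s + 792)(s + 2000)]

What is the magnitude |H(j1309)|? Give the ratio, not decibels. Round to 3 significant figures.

At s = jω = j1309:
zero (s+4): 4 + j1309 → |·| = √(4²+1309²) = √1713497 ≈ 1309, ∠ = arctan(1309/4) ≈ 89.82°
zero (s+166): 166 + j1309 → |·| = √(166²+1309²) = √1741037 ≈ 1319.5, ∠ = arctan(1309/166) ≈ 82.77°
pole (s+250): 250 + j1309 → |·| = √(250²+1309²) = √1775981 ≈ 1332.7, ∠ = arctan(1309/250) ≈ 79.19°
pole (s+792): 792 + j1309 → |·| = √(792²+1309²) = √2340745 ≈ 1529.9, ∠ = arctan(1309/792) ≈ 58.82°
pole (s+2000): 2000 + j1309 → |·| = √(2000²+1309²) = √5713481 ≈ 2390.3, ∠ = arctan(1309/2000) ≈ 33.20°
|H| = 50 · 1.7272e+06 / 4.8736e+09 ≈ 0.01772

0.0177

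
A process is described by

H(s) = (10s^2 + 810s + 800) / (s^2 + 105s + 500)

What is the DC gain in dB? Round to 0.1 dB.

4.1 dB

H(0) = 800 / 500 = 1.6
20 log₁₀(1.6) ≈ 4.08 dB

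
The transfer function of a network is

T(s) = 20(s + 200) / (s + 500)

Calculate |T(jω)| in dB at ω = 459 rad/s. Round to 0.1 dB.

23.4 dB

At s = jω = j459:
zero (s+200): 200 + j459 → |·| = √(200²+459²) = √250681 ≈ 500.68, ∠ = arctan(459/200) ≈ 66.46°
pole (s+500): 500 + j459 → |·| = √(500²+459²) = √460681 ≈ 678.73, ∠ = arctan(459/500) ≈ 42.55°
|T| = 20 · 500.68 / 678.73 ≈ 14.753
Gain = 20 log₁₀(14.753) ≈ 23.38 dB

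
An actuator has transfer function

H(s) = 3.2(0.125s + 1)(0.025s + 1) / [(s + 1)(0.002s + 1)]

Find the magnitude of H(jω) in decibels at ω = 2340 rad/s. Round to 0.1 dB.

At ω = 2340 rad/s:
zero (1 + j2340·0.125) = 1 + j292.5 → |·| ≈ 292.5, ∠ ≈ 89.80°
zero (1 + j2340·0.025) = 1 + j58.5 → |·| ≈ 58.509, ∠ ≈ 89.02°
pole (1 + j2340·1) = 1 + j2340 → |·| ≈ 2340, ∠ ≈ 89.98°
pole (1 + j2340·0.002) = 1 + j4.68 → |·| ≈ 4.7856, ∠ ≈ 77.94°
|H| = 3.2 · 292.5 · 58.509 / (2340 · 4.7856) ≈ 4.8904
Gain = 20 log₁₀(4.8904) ≈ 13.79 dB

13.8 dB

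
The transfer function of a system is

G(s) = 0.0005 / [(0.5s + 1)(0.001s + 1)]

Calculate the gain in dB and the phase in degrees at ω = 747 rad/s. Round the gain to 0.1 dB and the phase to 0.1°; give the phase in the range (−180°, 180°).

At ω = 747 rad/s:
pole (1 + j747·0.5) = 1 + j373.5 → |·| ≈ 373.5, ∠ ≈ 89.85°
pole (1 + j747·0.001) = 1 + j0.747 → |·| ≈ 1.2482, ∠ ≈ 36.76°
|G| = 0.0005 · 1 / (373.5 · 1.2482) ≈ 1.0725e-06
Gain = 20 log₁₀(1.0725e-06) ≈ -119.39 dB
∠G = (0°) − (89.85° + 36.76°) = -126.61°

-119.4 dB, -126.6°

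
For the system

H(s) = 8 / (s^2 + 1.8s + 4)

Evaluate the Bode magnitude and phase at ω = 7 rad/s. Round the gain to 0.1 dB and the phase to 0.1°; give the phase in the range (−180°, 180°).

-15.3 dB, -164.4°

At s = jω = j7:
quadratic: (j7)² + 1.8·j7 + 4 = -45 + j12.6 → |·| ≈ 46.731, ∠ ≈ 164.36°
|H| = 8 / 46.731 ≈ 0.17119
Gain = 20 log₁₀(0.17119) ≈ -15.33 dB
∠H = 0.00° − 164.36° = -164.36°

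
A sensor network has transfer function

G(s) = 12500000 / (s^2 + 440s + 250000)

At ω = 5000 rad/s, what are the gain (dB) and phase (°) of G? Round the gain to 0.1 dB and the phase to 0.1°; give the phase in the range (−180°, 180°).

-6.0 dB, -174.9°

At s = jω = j5000:
quadratic: (j5000)² + 440·j5000 + 250000 = -24750000 + j2200000 → |·| ≈ 2.4848e+07, ∠ ≈ 174.92°
|G| = 12500000 / 2.4848e+07 ≈ 0.50306
Gain = 20 log₁₀(0.50306) ≈ -5.97 dB
∠G = 0.00° − 174.92° = -174.92°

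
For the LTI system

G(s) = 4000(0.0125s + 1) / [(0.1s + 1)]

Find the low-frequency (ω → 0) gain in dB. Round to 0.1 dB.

G(0) = 4000 · 1 / 1 = 4000
20 log₁₀(4000) ≈ 72.04 dB

72.0 dB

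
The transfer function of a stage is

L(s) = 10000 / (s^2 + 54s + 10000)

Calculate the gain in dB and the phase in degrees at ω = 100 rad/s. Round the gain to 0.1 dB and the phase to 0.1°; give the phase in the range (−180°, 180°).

At s = jω = j100:
quadratic: (j100)² + 54·j100 + 10000 = 0 + j5400 → |·| ≈ 5400, ∠ ≈ 90.00°
|L| = 10000 / 5400 ≈ 1.8519
Gain = 20 log₁₀(1.8519) ≈ 5.35 dB
∠L = 0.00° − 90.00° = -90.00°

5.4 dB, -90.0°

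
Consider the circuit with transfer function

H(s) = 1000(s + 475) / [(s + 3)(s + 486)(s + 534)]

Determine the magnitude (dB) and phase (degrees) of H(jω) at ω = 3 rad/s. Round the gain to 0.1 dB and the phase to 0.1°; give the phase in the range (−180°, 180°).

-7.3 dB, -45.3°

At s = jω = j3:
zero (s+475): 475 + j3 → |·| = √(475²+3²) = √225634 ≈ 475.01, ∠ = arctan(3/475) ≈ 0.36°
pole (s+3): 3 + j3 → |·| = √(3²+3²) = √18 ≈ 4.2426, ∠ = arctan(3/3) ≈ 45.00°
pole (s+486): 486 + j3 → |·| = √(486²+3²) = √236205 ≈ 486.01, ∠ = arctan(3/486) ≈ 0.35°
pole (s+534): 534 + j3 → |·| = √(534²+3²) = √285165 ≈ 534.01, ∠ = arctan(3/534) ≈ 0.32°
|H| = 1000 · 475.01 / 1.1011e+06 ≈ 0.4314
Gain = 20 log₁₀(0.4314) ≈ -7.30 dB
∠H = 0.36° − 45.67° = -45.31°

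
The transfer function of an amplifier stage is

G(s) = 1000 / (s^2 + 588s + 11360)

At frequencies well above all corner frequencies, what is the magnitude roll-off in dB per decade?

-40 dB/decade

Each pole contributes −20 dB/decade at high frequency; each zero contributes +20 dB/decade.
Net: 0 zero(s) − 2 pole(s) → -40 dB/decade.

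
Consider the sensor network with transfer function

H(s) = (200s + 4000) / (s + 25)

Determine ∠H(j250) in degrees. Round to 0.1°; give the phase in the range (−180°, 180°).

Substitute s = j250:
Numerator: 200(j250) + 4000 = 4000 + j50000
Denominator: (j250) + 25 = 25 + j250
|N| = √(4000² + 50000²) ≈ 50160, ∠N ≈ 85.43°
|D| = √(25² + 250²) ≈ 251.25, ∠D ≈ 84.29°
∠H = 85.43° − 84.29° = 1.14°

1.1°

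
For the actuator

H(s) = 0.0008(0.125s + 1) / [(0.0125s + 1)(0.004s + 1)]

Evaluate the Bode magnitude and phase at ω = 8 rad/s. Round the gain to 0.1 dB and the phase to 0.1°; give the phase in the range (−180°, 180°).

-59.0 dB, 37.5°

At ω = 8 rad/s:
zero (1 + j8·0.125) = 1 + j1 → |·| ≈ 1.4142, ∠ ≈ 45.00°
pole (1 + j8·0.0125) = 1 + j0.1 → |·| ≈ 1.005, ∠ ≈ 5.71°
pole (1 + j8·0.004) = 1 + j0.032 → |·| ≈ 1.0005, ∠ ≈ 1.83°
|H| = 0.0008 · 1.4142 / (1.005 · 1.0005) ≈ 0.0011252
Gain = 20 log₁₀(0.0011252) ≈ -58.98 dB
∠H = (45.00°) − (5.71° + 1.83°) = 37.46°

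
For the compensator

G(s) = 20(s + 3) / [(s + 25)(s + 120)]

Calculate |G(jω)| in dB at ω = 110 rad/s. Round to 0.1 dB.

At s = jω = j110:
zero (s+3): 3 + j110 → |·| = √(3²+110²) = √12109 ≈ 110.04, ∠ = arctan(110/3) ≈ 88.44°
pole (s+25): 25 + j110 → |·| = √(25²+110²) = √12725 ≈ 112.81, ∠ = arctan(110/25) ≈ 77.20°
pole (s+120): 120 + j110 → |·| = √(120²+110²) = √26500 ≈ 162.79, ∠ = arctan(110/120) ≈ 42.51°
|G| = 20 · 110.04 / 18364 ≈ 0.11984
Gain = 20 log₁₀(0.11984) ≈ -18.43 dB

-18.4 dB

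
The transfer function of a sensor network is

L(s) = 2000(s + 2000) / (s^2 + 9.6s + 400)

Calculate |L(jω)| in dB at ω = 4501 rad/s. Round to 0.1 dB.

-6.3 dB

At s = jω = j4501:
zero (s+2000): 2000 + j4501 → |·| = √(2000²+4501²) = √24259001 ≈ 4925.3, ∠ = arctan(4501/2000) ≈ 66.04°
quadratic: (j4501)² + 9.6·j4501 + 400 = -20258601 + j43209.6 → |·| ≈ 2.0259e+07, ∠ ≈ 179.88°
|L| = 2000 · 4925.3 / 2.0259e+07 ≈ 0.48623
Gain = 20 log₁₀(0.48623) ≈ -6.26 dB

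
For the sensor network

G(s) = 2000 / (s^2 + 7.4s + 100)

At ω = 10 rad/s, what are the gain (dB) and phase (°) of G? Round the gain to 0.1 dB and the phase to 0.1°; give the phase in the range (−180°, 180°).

At s = jω = j10:
quadratic: (j10)² + 7.4·j10 + 100 = 0 + j74 → |·| ≈ 74, ∠ ≈ 90.00°
|G| = 2000 / 74 ≈ 27.027
Gain = 20 log₁₀(27.027) ≈ 28.64 dB
∠G = 0.00° − 90.00° = -90.00°

28.6 dB, -90.0°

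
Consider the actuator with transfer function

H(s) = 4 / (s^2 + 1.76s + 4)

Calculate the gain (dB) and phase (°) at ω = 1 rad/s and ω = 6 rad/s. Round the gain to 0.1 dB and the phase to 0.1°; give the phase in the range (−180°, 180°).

ω = 1: 1.2 dB, -30.4°; ω = 6: -18.5 dB, -161.7°

At s = jω = j1:
quadratic: (j1)² + 1.76·j1 + 4 = 3 + j1.76 → |·| ≈ 3.4782, ∠ ≈ 30.40°
|H| = 4 / 3.4782 ≈ 1.15
Gain = 20 log₁₀(1.15) ≈ 1.21 dB
∠H = 0.00° − 30.40° = -30.40°

At s = jω = j6:
quadratic: (j6)² + 1.76·j6 + 4 = -32 + j10.56 → |·| ≈ 33.697, ∠ ≈ 161.74°
|H| = 4 / 33.697 ≈ 0.1187
Gain = 20 log₁₀(0.1187) ≈ -18.51 dB
∠H = 0.00° − 161.74° = -161.74°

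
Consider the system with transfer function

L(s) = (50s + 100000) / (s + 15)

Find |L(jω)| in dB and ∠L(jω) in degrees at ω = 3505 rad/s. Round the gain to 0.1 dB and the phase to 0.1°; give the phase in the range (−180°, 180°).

35.2 dB, -29.5°

Substitute s = j3505:
Numerator: 50(j3505) + 100000 = 100000 + j175250
Denominator: (j3505) + 15 = 15 + j3505
|N| = √(100000² + 175250²) ≈ 2.0177e+05, ∠N ≈ 60.29°
|D| = √(15² + 3505²) ≈ 3505, ∠D ≈ 89.75°
|L| = 2.0177e+05 / 3505 ≈ 57.566
Gain = 20 log₁₀(57.566) ≈ 35.20 dB
∠L = 60.29° − 89.75° = -29.46°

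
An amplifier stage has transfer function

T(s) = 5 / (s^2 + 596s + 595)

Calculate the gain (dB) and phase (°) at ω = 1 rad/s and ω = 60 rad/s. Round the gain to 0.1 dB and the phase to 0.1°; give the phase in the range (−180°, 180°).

ω = 1: -44.5 dB, -45.1°; ω = 60: -77.1 dB, -94.8°

Substitute s = j1:
Numerator: 5 = 5 + j0
Denominator: (j1)^2 + 596(j1) + 595 = 594 + j596
|N| = √(5² + 0²) ≈ 5, ∠N ≈ 0.00°
|D| = √(594² + 596²) ≈ 841.46, ∠D ≈ 45.10°
|T| = 5 / 841.46 ≈ 0.0059421
Gain = 20 log₁₀(0.0059421) ≈ -44.52 dB
∠T = 0.00° − 45.10° = -45.10°

Substitute s = j60:
Numerator: 5 = 5 + j0
Denominator: (j60)^2 + 596(j60) + 595 = -3005 + j35760
|N| = √(5² + 0²) ≈ 5, ∠N ≈ 0.00°
|D| = √(3005² + 35760²) ≈ 35886, ∠D ≈ 94.80°
|T| = 5 / 35886 ≈ 0.00013933
Gain = 20 log₁₀(0.00013933) ≈ -77.12 dB
∠T = 0.00° − 94.80° = -94.80°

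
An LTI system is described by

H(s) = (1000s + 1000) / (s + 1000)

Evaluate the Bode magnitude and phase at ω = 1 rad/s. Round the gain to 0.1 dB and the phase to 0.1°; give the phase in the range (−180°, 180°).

3.0 dB, 44.9°

Substitute s = j1:
Numerator: 1000(j1) + 1000 = 1000 + j1000
Denominator: (j1) + 1000 = 1000 + j1
|N| = √(1000² + 1000²) ≈ 1414.2, ∠N ≈ 45.00°
|D| = √(1000² + 1²) ≈ 1000, ∠D ≈ 0.06°
|H| = 1414.2 / 1000 ≈ 1.4142
Gain = 20 log₁₀(1.4142) ≈ 3.01 dB
∠H = 45.00° − 0.06° = 44.94°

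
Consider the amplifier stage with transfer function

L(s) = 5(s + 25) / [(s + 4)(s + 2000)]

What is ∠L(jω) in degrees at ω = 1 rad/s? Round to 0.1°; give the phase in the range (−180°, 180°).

At s = jω = j1:
zero (s+25): 25 + j1 → |·| = √(25²+1²) = √626 ≈ 25.02, ∠ = arctan(1/25) ≈ 2.29°
pole (s+4): 4 + j1 → |·| = √(4²+1²) = √17 ≈ 4.1231, ∠ = arctan(1/4) ≈ 14.04°
pole (s+2000): 2000 + j1 → |·| = √(2000²+1²) = √4000001 ≈ 2000, ∠ = arctan(1/2000) ≈ 0.03°
∠L = 2.29° − 14.07° = -11.78°

-11.8°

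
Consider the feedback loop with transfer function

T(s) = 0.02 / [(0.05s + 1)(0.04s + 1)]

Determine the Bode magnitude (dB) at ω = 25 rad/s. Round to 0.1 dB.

-41.1 dB

At ω = 25 rad/s:
pole (1 + j25·0.05) = 1 + j1.25 → |·| ≈ 1.6008, ∠ ≈ 51.34°
pole (1 + j25·0.04) = 1 + j1 → |·| ≈ 1.4142, ∠ ≈ 45.00°
|T| = 0.02 · 1 / (1.6008 · 1.4142) ≈ 0.0088345
Gain = 20 log₁₀(0.0088345) ≈ -41.08 dB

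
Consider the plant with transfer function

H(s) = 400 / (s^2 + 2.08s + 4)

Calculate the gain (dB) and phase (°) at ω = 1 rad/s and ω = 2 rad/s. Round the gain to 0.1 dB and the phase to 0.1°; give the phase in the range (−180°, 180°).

ω = 1: 40.8 dB, -34.7°; ω = 2: 39.7 dB, -90.0°

At s = jω = j1:
quadratic: (j1)² + 2.08·j1 + 4 = 3 + j2.08 → |·| ≈ 3.6505, ∠ ≈ 34.73°
|H| = 400 / 3.6505 ≈ 109.57
Gain = 20 log₁₀(109.57) ≈ 40.79 dB
∠H = 0.00° − 34.73° = -34.73°

At s = jω = j2:
quadratic: (j2)² + 2.08·j2 + 4 = 0 + j4.16 → |·| ≈ 4.16, ∠ ≈ 90.00°
|H| = 400 / 4.16 ≈ 96.154
Gain = 20 log₁₀(96.154) ≈ 39.66 dB
∠H = 0.00° − 90.00° = -90.00°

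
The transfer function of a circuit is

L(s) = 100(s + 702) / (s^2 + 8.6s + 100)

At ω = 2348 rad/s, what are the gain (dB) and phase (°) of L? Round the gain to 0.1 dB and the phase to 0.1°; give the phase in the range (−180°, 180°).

-27.0 dB, -106.4°

At s = jω = j2348:
zero (s+702): 702 + j2348 → |·| = √(702²+2348²) = √6005908 ≈ 2450.7, ∠ = arctan(2348/702) ≈ 73.35°
quadratic: (j2348)² + 8.6·j2348 + 100 = -5513004 + j20192.8 → |·| ≈ 5.513e+06, ∠ ≈ 179.79°
|L| = 100 · 2450.7 / 5.513e+06 ≈ 0.044453
Gain = 20 log₁₀(0.044453) ≈ -27.04 dB
∠L = 73.35° − 179.79° = -106.44°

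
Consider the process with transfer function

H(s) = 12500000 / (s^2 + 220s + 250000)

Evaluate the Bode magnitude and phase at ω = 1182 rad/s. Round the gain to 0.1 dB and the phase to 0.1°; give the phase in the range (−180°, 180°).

At s = jω = j1182:
quadratic: (j1182)² + 220·j1182 + 250000 = -1147124 + j260040 → |·| ≈ 1.1762e+06, ∠ ≈ 167.23°
|H| = 12500000 / 1.1762e+06 ≈ 10.627
Gain = 20 log₁₀(10.627) ≈ 20.53 dB
∠H = 0.00° − 167.23° = -167.23°

20.5 dB, -167.2°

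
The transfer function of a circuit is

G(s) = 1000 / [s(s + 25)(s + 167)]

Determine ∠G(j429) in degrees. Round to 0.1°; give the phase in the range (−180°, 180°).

114.6°

At s = jω = j429:
pole (s+25): 25 + j429 → |·| = √(25²+429²) = √184666 ≈ 429.73, ∠ = arctan(429/25) ≈ 86.66°
pole (s+167): 167 + j429 → |·| = √(167²+429²) = √211930 ≈ 460.36, ∠ = arctan(429/167) ≈ 68.73°
pole at origin: |s| = 429, ∠ = 90.00° (in denominator)
∠G = 0.00° − 245.39° = -245.39° ≡ 114.61° (principal value)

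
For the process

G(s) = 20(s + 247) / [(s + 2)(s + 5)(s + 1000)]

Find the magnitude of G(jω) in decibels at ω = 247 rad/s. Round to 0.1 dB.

At s = jω = j247:
zero (s+247): 247 + j247 → |·| = √(247²+247²) = √122018 ≈ 349.31, ∠ = arctan(247/247) ≈ 45.00°
pole (s+2): 2 + j247 → |·| = √(2²+247²) = √61013 ≈ 247.01, ∠ = arctan(247/2) ≈ 89.54°
pole (s+5): 5 + j247 → |·| = √(5²+247²) = √61034 ≈ 247.05, ∠ = arctan(247/5) ≈ 88.84°
pole (s+1000): 1000 + j247 → |·| = √(1000²+247²) = √1061009 ≈ 1030.1, ∠ = arctan(247/1000) ≈ 13.87°
|G| = 20 · 349.31 / 6.2861e+07 ≈ 0.00011114
Gain = 20 log₁₀(0.00011114) ≈ -79.08 dB

-79.1 dB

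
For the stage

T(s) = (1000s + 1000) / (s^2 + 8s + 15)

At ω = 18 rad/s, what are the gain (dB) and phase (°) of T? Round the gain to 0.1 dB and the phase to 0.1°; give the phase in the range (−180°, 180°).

Substitute s = j18:
Numerator: 1000(j18) + 1000 = 1000 + j18000
Denominator: (j18)^2 + 8(j18) + 15 = -309 + j144
|N| = √(1000² + 18000²) ≈ 18028, ∠N ≈ 86.82°
|D| = √(309² + 144²) ≈ 340.91, ∠D ≈ 155.01°
|T| = 18028 / 340.91 ≈ 52.882
Gain = 20 log₁₀(52.882) ≈ 34.47 dB
∠T = 86.82° − 155.01° = -68.19°

34.5 dB, -68.2°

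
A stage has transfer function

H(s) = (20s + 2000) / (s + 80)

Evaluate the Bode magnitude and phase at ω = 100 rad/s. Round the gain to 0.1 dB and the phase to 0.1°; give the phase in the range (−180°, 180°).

Substitute s = j100:
Numerator: 20(j100) + 2000 = 2000 + j2000
Denominator: (j100) + 80 = 80 + j100
|N| = √(2000² + 2000²) ≈ 2828.4, ∠N ≈ 45.00°
|D| = √(80² + 100²) ≈ 128.06, ∠D ≈ 51.34°
|H| = 2828.4 / 128.06 ≈ 22.087
Gain = 20 log₁₀(22.087) ≈ 26.88 dB
∠H = 45.00° − 51.34° = -6.34°

26.9 dB, -6.3°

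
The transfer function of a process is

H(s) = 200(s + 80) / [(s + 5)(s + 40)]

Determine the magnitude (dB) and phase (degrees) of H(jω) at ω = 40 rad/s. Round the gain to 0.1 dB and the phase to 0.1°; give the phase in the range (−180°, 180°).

17.9 dB, -101.3°

At s = jω = j40:
zero (s+80): 80 + j40 → |·| = √(80²+40²) = √8000 ≈ 89.443, ∠ = arctan(40/80) ≈ 26.57°
pole (s+5): 5 + j40 → |·| = √(5²+40²) = √1625 ≈ 40.311, ∠ = arctan(40/5) ≈ 82.87°
pole (s+40): 40 + j40 → |·| = √(40²+40²) = √3200 ≈ 56.569, ∠ = arctan(40/40) ≈ 45.00°
|H| = 200 · 89.443 / 2280.4 ≈ 7.8445
Gain = 20 log₁₀(7.8445) ≈ 17.89 dB
∠H = 26.57° − 127.87° = -101.30°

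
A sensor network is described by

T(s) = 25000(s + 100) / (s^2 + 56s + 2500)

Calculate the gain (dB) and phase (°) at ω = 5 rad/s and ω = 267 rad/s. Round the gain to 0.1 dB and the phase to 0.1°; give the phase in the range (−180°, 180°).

ω = 5: 60.0 dB, -3.6°; ω = 267: 40.1 dB, -98.3°

At s = jω = j5:
zero (s+100): 100 + j5 → |·| = √(100²+5²) = √10025 ≈ 100.12, ∠ = arctan(5/100) ≈ 2.86°
quadratic: (j5)² + 56·j5 + 2500 = 2475 + j280 → |·| ≈ 2490.8, ∠ ≈ 6.45°
|T| = 25000 · 100.12 / 2490.8 ≈ 1004.9
Gain = 20 log₁₀(1004.9) ≈ 60.04 dB
∠T = 2.86° − 6.45° = -3.59°

At s = jω = j267:
zero (s+100): 100 + j267 → |·| = √(100²+267²) = √81289 ≈ 285.11, ∠ = arctan(267/100) ≈ 69.47°
quadratic: (j267)² + 56·j267 + 2500 = -68789 + j14952 → |·| ≈ 70395, ∠ ≈ 167.74°
|T| = 25000 · 285.11 / 70395 ≈ 101.25
Gain = 20 log₁₀(101.25) ≈ 40.11 dB
∠T = 69.47° − 167.74° = -98.27°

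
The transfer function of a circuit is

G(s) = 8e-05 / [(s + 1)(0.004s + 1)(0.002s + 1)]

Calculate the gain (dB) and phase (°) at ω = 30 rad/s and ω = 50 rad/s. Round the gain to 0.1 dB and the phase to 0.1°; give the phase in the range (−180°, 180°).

ω = 30: -111.6 dB, -98.4°; ω = 50: -116.1 dB, -105.9°

At ω = 30 rad/s:
pole (1 + j30·1) = 1 + j30 → |·| ≈ 30.017, ∠ ≈ 88.09°
pole (1 + j30·0.004) = 1 + j0.12 → |·| ≈ 1.0072, ∠ ≈ 6.84°
pole (1 + j30·0.002) = 1 + j0.06 → |·| ≈ 1.0018, ∠ ≈ 3.43°
|G| = 8e-05 · 1 / (30.017 · 1.0072 · 1.0018) ≈ 2.6414e-06
Gain = 20 log₁₀(2.6414e-06) ≈ -111.56 dB
∠G = (0°) − (88.09° + 6.84° + 3.43°) = -98.36°

At ω = 50 rad/s:
pole (1 + j50·1) = 1 + j50 → |·| ≈ 50.01, ∠ ≈ 88.85°
pole (1 + j50·0.004) = 1 + j0.2 → |·| ≈ 1.0198, ∠ ≈ 11.31°
pole (1 + j50·0.002) = 1 + j0.1 → |·| ≈ 1.005, ∠ ≈ 5.71°
|G| = 8e-05 · 1 / (50.01 · 1.0198 · 1.005) ≈ 1.5608e-06
Gain = 20 log₁₀(1.5608e-06) ≈ -116.13 dB
∠G = (0°) − (88.85° + 11.31° + 5.71°) = -105.87°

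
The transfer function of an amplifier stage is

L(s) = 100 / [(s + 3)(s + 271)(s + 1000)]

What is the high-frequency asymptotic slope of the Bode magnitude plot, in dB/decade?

-60 dB/decade

Each pole contributes −20 dB/decade at high frequency; each zero contributes +20 dB/decade.
Net: 0 zero(s) − 3 pole(s) → -60 dB/decade.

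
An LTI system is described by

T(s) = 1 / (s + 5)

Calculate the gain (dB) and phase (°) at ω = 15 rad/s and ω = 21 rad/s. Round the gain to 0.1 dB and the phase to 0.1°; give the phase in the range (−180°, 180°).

At s = jω = j15:
pole (s+5): 5 + j15 → |·| = √(5²+15²) = √250 ≈ 15.811, ∠ = arctan(15/5) ≈ 71.57°
|T| = 1 / 15.811 ≈ 0.063247
Gain = 20 log₁₀(0.063247) ≈ -23.98 dB
∠T = 0.00° − 71.57° = -71.57°

At s = jω = j21:
pole (s+5): 5 + j21 → |·| = √(5²+21²) = √466 ≈ 21.587, ∠ = arctan(21/5) ≈ 76.61°
|T| = 1 / 21.587 ≈ 0.046324
Gain = 20 log₁₀(0.046324) ≈ -26.68 dB
∠T = 0.00° − 76.61° = -76.61°

ω = 15: -24.0 dB, -71.6°; ω = 21: -26.7 dB, -76.6°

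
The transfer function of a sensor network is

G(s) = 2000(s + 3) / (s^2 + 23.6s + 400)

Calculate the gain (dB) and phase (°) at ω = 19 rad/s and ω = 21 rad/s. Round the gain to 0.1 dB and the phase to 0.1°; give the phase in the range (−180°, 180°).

At s = jω = j19:
zero (s+3): 3 + j19 → |·| = √(3²+19²) = √370 ≈ 19.235, ∠ = arctan(19/3) ≈ 81.03°
quadratic: (j19)² + 23.6·j19 + 400 = 39 + j448.4 → |·| ≈ 450.09, ∠ ≈ 85.03°
|G| = 2000 · 19.235 / 450.09 ≈ 85.472
Gain = 20 log₁₀(85.472) ≈ 38.64 dB
∠G = 81.03° − 85.03° = -4.00°

At s = jω = j21:
zero (s+3): 3 + j21 → |·| = √(3²+21²) = √450 ≈ 21.213, ∠ = arctan(21/3) ≈ 81.87°
quadratic: (j21)² + 23.6·j21 + 400 = -41 + j495.6 → |·| ≈ 497.29, ∠ ≈ 94.73°
|G| = 2000 · 21.213 / 497.29 ≈ 85.314
Gain = 20 log₁₀(85.314) ≈ 38.62 dB
∠G = 81.87° − 94.73° = -12.86°

ω = 19: 38.6 dB, -4.0°; ω = 21: 38.6 dB, -12.9°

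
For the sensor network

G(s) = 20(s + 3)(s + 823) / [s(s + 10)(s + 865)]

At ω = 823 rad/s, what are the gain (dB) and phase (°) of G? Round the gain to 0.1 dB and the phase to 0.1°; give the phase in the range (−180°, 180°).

At s = jω = j823:
zero (s+3): 3 + j823 → |·| = √(3²+823²) = √677338 ≈ 823.01, ∠ = arctan(823/3) ≈ 89.79°
zero (s+823): 823 + j823 → |·| = √(823²+823²) = √1354658 ≈ 1163.9, ∠ = arctan(823/823) ≈ 45.00°
pole (s+10): 10 + j823 → |·| = √(10²+823²) = √677429 ≈ 823.06, ∠ = arctan(823/10) ≈ 89.30°
pole (s+865): 865 + j823 → |·| = √(865²+823²) = √1425554 ≈ 1194, ∠ = arctan(823/865) ≈ 43.57°
pole at origin: |s| = 823, ∠ = 90.00° (in denominator)
|G| = 20 · 9.579e+05 / 8.0879e+08 ≈ 0.023687
Gain = 20 log₁₀(0.023687) ≈ -32.51 dB
∠G = 134.79° − 222.87° = -88.08°

-32.5 dB, -88.1°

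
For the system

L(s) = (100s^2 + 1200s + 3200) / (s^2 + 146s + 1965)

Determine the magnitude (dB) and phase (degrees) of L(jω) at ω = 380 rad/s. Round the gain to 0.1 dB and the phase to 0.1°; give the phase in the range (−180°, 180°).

39.5 dB, 19.5°

Substitute s = j380:
Numerator: 100(j380)^2 + 1200(j380) + 3200 = -14436800 + j456000
Denominator: (j380)^2 + 146(j380) + 1965 = -142435 + j55480
|N| = √(14436800² + 456000²) ≈ 1.4444e+07, ∠N ≈ 178.19°
|D| = √(142435² + 55480²) ≈ 1.5286e+05, ∠D ≈ 158.72°
|L| = 1.4444e+07 / 1.5286e+05 ≈ 94.492
Gain = 20 log₁₀(94.492) ≈ 39.51 dB
∠L = 178.19° − 158.72° = 19.47°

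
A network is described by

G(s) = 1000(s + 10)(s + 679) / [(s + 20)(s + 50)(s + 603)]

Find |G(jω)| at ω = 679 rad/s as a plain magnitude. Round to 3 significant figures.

1.55

At s = jω = j679:
zero (s+10): 10 + j679 → |·| = √(10²+679²) = √461141 ≈ 679.07, ∠ = arctan(679/10) ≈ 89.16°
zero (s+679): 679 + j679 → |·| = √(679²+679²) = √922082 ≈ 960.25, ∠ = arctan(679/679) ≈ 45.00°
pole (s+20): 20 + j679 → |·| = √(20²+679²) = √461441 ≈ 679.29, ∠ = arctan(679/20) ≈ 88.31°
pole (s+50): 50 + j679 → |·| = √(50²+679²) = √463541 ≈ 680.84, ∠ = arctan(679/50) ≈ 85.79°
pole (s+603): 603 + j679 → |·| = √(603²+679²) = √824650 ≈ 908.1, ∠ = arctan(679/603) ≈ 48.39°
|G| = 1000 · 6.5208e+05 / 4.1999e+08 ≈ 1.5526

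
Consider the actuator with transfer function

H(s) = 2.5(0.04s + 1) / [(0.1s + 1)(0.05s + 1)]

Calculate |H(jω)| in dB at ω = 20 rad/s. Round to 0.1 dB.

0.1 dB

At ω = 20 rad/s:
zero (1 + j20·0.04) = 1 + j0.8 → |·| ≈ 1.2806, ∠ ≈ 38.66°
pole (1 + j20·0.1) = 1 + j2 → |·| ≈ 2.2361, ∠ ≈ 63.43°
pole (1 + j20·0.05) = 1 + j1 → |·| ≈ 1.4142, ∠ ≈ 45.00°
|H| = 2.5 · 1.2806 / (2.2361 · 1.4142) ≈ 1.0124
Gain = 20 log₁₀(1.0124) ≈ 0.11 dB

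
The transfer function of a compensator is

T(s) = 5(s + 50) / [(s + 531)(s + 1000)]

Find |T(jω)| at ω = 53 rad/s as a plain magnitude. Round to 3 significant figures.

At s = jω = j53:
zero (s+50): 50 + j53 → |·| = √(50²+53²) = √5309 ≈ 72.863, ∠ = arctan(53/50) ≈ 46.67°
pole (s+531): 531 + j53 → |·| = √(531²+53²) = √284770 ≈ 533.64, ∠ = arctan(53/531) ≈ 5.70°
pole (s+1000): 1000 + j53 → |·| = √(1000²+53²) = √1002809 ≈ 1001.4, ∠ = arctan(53/1000) ≈ 3.03°
|T| = 5 · 72.863 / 5.3439e+05 ≈ 0.00068174

0.000682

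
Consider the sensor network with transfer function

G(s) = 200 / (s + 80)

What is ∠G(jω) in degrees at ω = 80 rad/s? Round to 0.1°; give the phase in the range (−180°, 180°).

At s = jω = j80:
pole (s+80): 80 + j80 → |·| = √(80²+80²) = √12800 ≈ 113.14, ∠ = arctan(80/80) ≈ 45.00°
∠G = 0.00° − 45.00° = -45.00°

-45.0°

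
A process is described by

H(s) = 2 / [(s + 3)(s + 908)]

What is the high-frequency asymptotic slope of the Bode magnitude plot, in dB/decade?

Each pole contributes −20 dB/decade at high frequency; each zero contributes +20 dB/decade.
Net: 0 zero(s) − 2 pole(s) → -40 dB/decade.

-40 dB/decade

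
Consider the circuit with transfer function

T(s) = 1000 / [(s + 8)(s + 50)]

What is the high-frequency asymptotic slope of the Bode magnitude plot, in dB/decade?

-40 dB/decade

Each pole contributes −20 dB/decade at high frequency; each zero contributes +20 dB/decade.
Net: 0 zero(s) − 2 pole(s) → -40 dB/decade.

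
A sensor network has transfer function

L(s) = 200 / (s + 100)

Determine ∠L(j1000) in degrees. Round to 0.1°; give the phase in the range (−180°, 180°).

-84.3°

Substitute s = j1000:
Numerator: 200 = 200 + j0
Denominator: (j1000) + 100 = 100 + j1000
|N| = √(200² + 0²) ≈ 200, ∠N ≈ 0.00°
|D| = √(100² + 1000²) ≈ 1005, ∠D ≈ 84.29°
∠L = 0.00° − 84.29° = -84.29°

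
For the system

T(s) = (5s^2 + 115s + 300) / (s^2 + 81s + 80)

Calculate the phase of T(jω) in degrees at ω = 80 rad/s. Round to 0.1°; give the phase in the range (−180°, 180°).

Substitute s = j80:
Numerator: 5(j80)^2 + 115(j80) + 300 = -31700 + j9200
Denominator: (j80)^2 + 81(j80) + 80 = -6320 + j6480
|N| = √(31700² + 9200²) ≈ 33008, ∠N ≈ 163.82°
|D| = √(6320² + 6480²) ≈ 9051.7, ∠D ≈ 134.28°
∠T = 163.82° − 134.28° = 29.54°

29.5°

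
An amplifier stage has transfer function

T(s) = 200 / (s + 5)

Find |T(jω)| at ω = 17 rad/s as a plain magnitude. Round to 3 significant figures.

11.3

Substitute s = j17:
Numerator: 200 = 200 + j0
Denominator: (j17) + 5 = 5 + j17
|N| = √(200² + 0²) ≈ 200, ∠N ≈ 0.00°
|D| = √(5² + 17²) ≈ 17.72, ∠D ≈ 73.61°
|T| = 200 / 17.72 ≈ 11.287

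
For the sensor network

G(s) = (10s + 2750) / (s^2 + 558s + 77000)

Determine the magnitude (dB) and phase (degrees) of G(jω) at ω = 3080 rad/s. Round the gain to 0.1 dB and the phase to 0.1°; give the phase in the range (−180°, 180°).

Substitute s = j3080:
Numerator: 10(j3080) + 2750 = 2750 + j30800
Denominator: (j3080)^2 + 558(j3080) + 77000 = -9409400 + j1718640
|N| = √(2750² + 30800²) ≈ 30923, ∠N ≈ 84.90°
|D| = √(9409400² + 1718640²) ≈ 9.5651e+06, ∠D ≈ 169.65°
|G| = 30923 / 9.5651e+06 ≈ 0.0032329
Gain = 20 log₁₀(0.0032329) ≈ -49.81 dB
∠G = 84.90° − 169.65° = -84.75°

-49.8 dB, -84.8°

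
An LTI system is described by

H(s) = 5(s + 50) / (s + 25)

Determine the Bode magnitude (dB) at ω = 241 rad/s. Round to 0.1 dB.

14.1 dB

At s = jω = j241:
zero (s+50): 50 + j241 → |·| = √(50²+241²) = √60581 ≈ 246.13, ∠ = arctan(241/50) ≈ 78.28°
pole (s+25): 25 + j241 → |·| = √(25²+241²) = √58706 ≈ 242.29, ∠ = arctan(241/25) ≈ 84.08°
|H| = 5 · 246.13 / 242.29 ≈ 5.0792
Gain = 20 log₁₀(5.0792) ≈ 14.12 dB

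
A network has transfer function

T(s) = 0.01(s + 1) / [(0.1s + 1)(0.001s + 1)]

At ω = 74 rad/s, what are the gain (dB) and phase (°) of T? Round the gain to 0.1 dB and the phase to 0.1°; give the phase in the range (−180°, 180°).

-20.1 dB, 2.7°

At ω = 74 rad/s:
zero (1 + j74·1) = 1 + j74 → |·| ≈ 74.007, ∠ ≈ 89.23°
pole (1 + j74·0.1) = 1 + j7.4 → |·| ≈ 7.4673, ∠ ≈ 82.30°
pole (1 + j74·0.001) = 1 + j0.074 → |·| ≈ 1.0027, ∠ ≈ 4.23°
|T| = 0.01 · 74.007 / (7.4673 · 1.0027) ≈ 0.098841
Gain = 20 log₁₀(0.098841) ≈ -20.10 dB
∠T = (89.23°) − (82.30° + 4.23°) = 2.70°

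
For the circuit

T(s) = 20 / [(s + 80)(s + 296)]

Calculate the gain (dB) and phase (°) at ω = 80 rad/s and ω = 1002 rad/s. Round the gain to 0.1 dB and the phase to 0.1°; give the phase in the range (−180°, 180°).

ω = 80: -64.8 dB, -60.1°; ω = 1002: -94.4 dB, -159.0°

At s = jω = j80:
pole (s+80): 80 + j80 → |·| = √(80²+80²) = √12800 ≈ 113.14, ∠ = arctan(80/80) ≈ 45.00°
pole (s+296): 296 + j80 → |·| = √(296²+80²) = √94016 ≈ 306.62, ∠ = arctan(80/296) ≈ 15.12°
|T| = 20 / 34691 ≈ 0.00057652
Gain = 20 log₁₀(0.00057652) ≈ -64.78 dB
∠T = 0.00° − 60.12° = -60.12°

At s = jω = j1002:
pole (s+80): 80 + j1002 → |·| = √(80²+1002²) = √1010404 ≈ 1005.2, ∠ = arctan(1002/80) ≈ 85.44°
pole (s+296): 296 + j1002 → |·| = √(296²+1002²) = √1091620 ≈ 1044.8, ∠ = arctan(1002/296) ≈ 73.54°
|T| = 20 / 1.0502e+06 ≈ 1.9044e-05
Gain = 20 log₁₀(1.9044e-05) ≈ -94.40 dB
∠T = 0.00° − 158.98° = -158.98°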